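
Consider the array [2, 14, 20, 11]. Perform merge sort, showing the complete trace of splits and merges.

Merge sort trace:

Split: [2, 14, 20, 11] -> [2, 14] and [20, 11]
  Split: [2, 14] -> [2] and [14]
  Merge: [2] + [14] -> [2, 14]
  Split: [20, 11] -> [20] and [11]
  Merge: [20] + [11] -> [11, 20]
Merge: [2, 14] + [11, 20] -> [2, 11, 14, 20]

Final sorted array: [2, 11, 14, 20]

The merge sort proceeds by recursively splitting the array and merging sorted halves.
After all merges, the sorted array is [2, 11, 14, 20].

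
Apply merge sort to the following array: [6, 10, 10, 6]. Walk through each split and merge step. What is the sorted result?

Merge sort trace:

Split: [6, 10, 10, 6] -> [6, 10] and [10, 6]
  Split: [6, 10] -> [6] and [10]
  Merge: [6] + [10] -> [6, 10]
  Split: [10, 6] -> [10] and [6]
  Merge: [10] + [6] -> [6, 10]
Merge: [6, 10] + [6, 10] -> [6, 6, 10, 10]

Final sorted array: [6, 6, 10, 10]

The merge sort proceeds by recursively splitting the array and merging sorted halves.
After all merges, the sorted array is [6, 6, 10, 10].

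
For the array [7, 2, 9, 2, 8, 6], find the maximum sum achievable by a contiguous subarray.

Using Kadane's algorithm on [7, 2, 9, 2, 8, 6]:

Scanning through the array:
Position 1 (value 2): max_ending_here = 9, max_so_far = 9
Position 2 (value 9): max_ending_here = 18, max_so_far = 18
Position 3 (value 2): max_ending_here = 20, max_so_far = 20
Position 4 (value 8): max_ending_here = 28, max_so_far = 28
Position 5 (value 6): max_ending_here = 34, max_so_far = 34

Maximum subarray: [7, 2, 9, 2, 8, 6]
Maximum sum: 34

The maximum subarray is [7, 2, 9, 2, 8, 6] with sum 34. This subarray runs from index 0 to index 5.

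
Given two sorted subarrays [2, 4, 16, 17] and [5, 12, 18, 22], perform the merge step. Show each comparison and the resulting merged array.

Merging process:

Compare 2 vs 5: take 2 from left. Merged: [2]
Compare 4 vs 5: take 4 from left. Merged: [2, 4]
Compare 16 vs 5: take 5 from right. Merged: [2, 4, 5]
Compare 16 vs 12: take 12 from right. Merged: [2, 4, 5, 12]
Compare 16 vs 18: take 16 from left. Merged: [2, 4, 5, 12, 16]
Compare 17 vs 18: take 17 from left. Merged: [2, 4, 5, 12, 16, 17]
Append remaining from right: [18, 22]. Merged: [2, 4, 5, 12, 16, 17, 18, 22]

Final merged array: [2, 4, 5, 12, 16, 17, 18, 22]
Total comparisons: 6

The merged array is [2, 4, 5, 12, 16, 17, 18, 22], requiring 6 comparisons. The merge step runs in O(n) time where n is the total number of elements.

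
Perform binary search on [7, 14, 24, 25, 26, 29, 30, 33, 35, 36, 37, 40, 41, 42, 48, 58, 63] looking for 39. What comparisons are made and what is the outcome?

Binary search for 39 in [7, 14, 24, 25, 26, 29, 30, 33, 35, 36, 37, 40, 41, 42, 48, 58, 63]:

lo=0, hi=16, mid=8, arr[mid]=35 -> 35 < 39, search right half
lo=9, hi=16, mid=12, arr[mid]=41 -> 41 > 39, search left half
lo=9, hi=11, mid=10, arr[mid]=37 -> 37 < 39, search right half
lo=11, hi=11, mid=11, arr[mid]=40 -> 40 > 39, search left half
lo=11 > hi=10, target 39 not found

Binary search determines that 39 is not in the array after 4 comparisons. The search space was exhausted without finding the target.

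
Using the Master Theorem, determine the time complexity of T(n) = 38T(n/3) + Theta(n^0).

Master Theorem for T(n) = 38T(n/3) + O(n^0):

a = 38, b = 3, c = 0
log_b(a) = log_3(38) = 3.3111

Case 1: c = 0 < log_3(38) = 3.3111
T(n) = O(n^(log_3 38))

For T(n) = 38T(n/3) + O(n^0): log_3(38) = 3.3111. This is Case 1 of the Master Theorem (c < log_b(a), work dominated by leaves), giving O(n^(log_3 38)).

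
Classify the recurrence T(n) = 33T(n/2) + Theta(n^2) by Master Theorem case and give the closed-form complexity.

Master Theorem for T(n) = 33T(n/2) + O(n^2):

a = 33, b = 2, c = 2
log_b(a) = log_2(33) = 5.0444

Case 1: c = 2 < log_2(33) = 5.0444
T(n) = O(n^(log_2 33))

For T(n) = 33T(n/2) + O(n^2): log_2(33) = 5.0444. This is Case 1 of the Master Theorem (c < log_b(a), work dominated by leaves), giving O(n^(log_2 33)).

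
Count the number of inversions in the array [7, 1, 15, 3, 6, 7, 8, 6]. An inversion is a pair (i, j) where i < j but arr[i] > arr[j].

Finding inversions in [7, 1, 15, 3, 6, 7, 8, 6]:

(0, 1): arr[0]=7 > arr[1]=1
(0, 3): arr[0]=7 > arr[3]=3
(0, 4): arr[0]=7 > arr[4]=6
(0, 7): arr[0]=7 > arr[7]=6
(2, 3): arr[2]=15 > arr[3]=3
(2, 4): arr[2]=15 > arr[4]=6
(2, 5): arr[2]=15 > arr[5]=7
(2, 6): arr[2]=15 > arr[6]=8
(2, 7): arr[2]=15 > arr[7]=6
(5, 7): arr[5]=7 > arr[7]=6
(6, 7): arr[6]=8 > arr[7]=6

Total inversions: 11

The array has 11 inversion(s): (0,1), (0,3), (0,4), (0,7), (2,3), (2,4), (2,5), (2,6), (2,7), (5,7), (6,7). Each pair (i,j) satisfies i < j and arr[i] > arr[j].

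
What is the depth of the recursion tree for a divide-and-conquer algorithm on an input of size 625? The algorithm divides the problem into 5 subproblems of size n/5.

For divide and conquer with division factor 5:

Problem sizes at each level:
Level 0: 625
Level 1: 125
Level 2: 25
Level 3: 5
Level 4: 1

The root is level 0 and the size-1 base case is level 4 (the tree spans levels 0 through 4, i.e. 5 levels counting the root), so the depth is the number of divisions: log_5(625) = 4

The recursion tree depth is log_5(625) = 4. At each level, the problem size is divided by 5, so it takes 4 divisions to reduce to a base case of size 1. The algorithm makes 5 recursive calls at each level.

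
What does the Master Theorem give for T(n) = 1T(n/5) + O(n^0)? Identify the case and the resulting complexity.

Master Theorem for T(n) = 1T(n/5) + O(n^0):

a = 1, b = 5, c = 0
log_b(a) = log_5(1) = 0.0000

Case 2: c = 0 = log_5(1) = 0.0000
T(n) = O(n^0 log n) = O(log n)

For T(n) = 1T(n/5) + O(n^0): log_5(1) = 0.0000. This is Case 2 of the Master Theorem (c = log_b(a), equal work at all levels), giving O(log n).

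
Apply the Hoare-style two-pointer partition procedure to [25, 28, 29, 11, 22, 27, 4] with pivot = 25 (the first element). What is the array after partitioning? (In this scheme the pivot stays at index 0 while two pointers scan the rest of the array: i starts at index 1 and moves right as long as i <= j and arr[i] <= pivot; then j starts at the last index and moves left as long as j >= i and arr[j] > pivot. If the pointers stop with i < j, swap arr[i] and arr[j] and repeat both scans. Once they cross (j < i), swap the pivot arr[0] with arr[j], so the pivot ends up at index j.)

Hoare-style two-pointer partition with pivot = 25:

Initial array: [25, 28, 29, 11, 22, 27, 4]

Pointers start at i = 1, j = 6.
i stops at index 1 (arr[1]=28 > 25), j stops at index 6 (arr[6]=4 <= 25): swap arr[1] and arr[6], array becomes [25, 4, 29, 11, 22, 27, 28]
i stops at index 2 (arr[2]=29 > 25), j stops at index 4 (arr[4]=22 <= 25): swap arr[2] and arr[4], array becomes [25, 4, 22, 11, 29, 27, 28]
i ends at 4, j ends at 3: the pointers have crossed (j < i), so scanning stops.

Swap pivot arr[0] with arr[3] to place pivot at position 3: [11, 4, 22, 25, 29, 27, 28]
Pivot position: 3

After partitioning with pivot 25, the array becomes [11, 4, 22, 25, 29, 27, 28]. The pivot is placed at index 3. All elements to the left of the pivot are <= 25, and all elements to the right are > 25.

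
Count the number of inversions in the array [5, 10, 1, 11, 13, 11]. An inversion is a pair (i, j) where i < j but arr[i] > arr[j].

Finding inversions in [5, 10, 1, 11, 13, 11]:

(0, 2): arr[0]=5 > arr[2]=1
(1, 2): arr[1]=10 > arr[2]=1
(4, 5): arr[4]=13 > arr[5]=11

Total inversions: 3

The array has 3 inversion(s): (0,2), (1,2), (4,5). Each pair (i,j) satisfies i < j and arr[i] > arr[j].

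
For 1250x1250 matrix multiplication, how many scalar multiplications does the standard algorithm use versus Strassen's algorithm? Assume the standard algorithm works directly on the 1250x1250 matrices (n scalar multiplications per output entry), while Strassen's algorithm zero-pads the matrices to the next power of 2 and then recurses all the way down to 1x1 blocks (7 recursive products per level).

Matrix multiplication for 1250x1250 matrices:

Strassen's algorithm requires power-of-2 dimensions. Pad 1250x1250 to 2048x2048 (next power of 2).

Standard algorithm: 1250^3 = 1953125000 multiplications
Strassen's algorithm: 7^(log2(2048)) = 7^11 = 1977326743 multiplications
Difference: 1953125000 - 1977326743 = -24201743 (Strassen uses MORE here due to padding overhead — for small or just-over-power-of-2 n, padding can outweigh the per-level savings)

Standard: 1953125000 multiplications (1250^3). Strassen: 1977326743 multiplications (7^11, after padding to 2048x2048). Strassen reduces 8 recursive multiplications to 7 at each level.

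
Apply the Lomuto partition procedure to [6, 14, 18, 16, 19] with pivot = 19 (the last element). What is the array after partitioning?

Lomuto partition with pivot = 19:

Initial array: [6, 14, 18, 16, 19]

arr[0]=6 <= 19: swap with position 0, array becomes [6, 14, 18, 16, 19]
arr[1]=14 <= 19: swap with position 1, array becomes [6, 14, 18, 16, 19]
arr[2]=18 <= 19: swap with position 2, array becomes [6, 14, 18, 16, 19]
arr[3]=16 <= 19: swap with position 3, array becomes [6, 14, 18, 16, 19]

Place pivot at position 4: [6, 14, 18, 16, 19]
Pivot position: 4

After partitioning with pivot 19, the array becomes [6, 14, 18, 16, 19]. The pivot is placed at index 4. All elements to the left of the pivot are <= 19, and all elements to the right are > 19.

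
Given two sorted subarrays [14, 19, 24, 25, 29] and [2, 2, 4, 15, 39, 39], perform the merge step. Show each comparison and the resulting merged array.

Merging process:

Compare 14 vs 2: take 2 from right. Merged: [2]
Compare 14 vs 2: take 2 from right. Merged: [2, 2]
Compare 14 vs 4: take 4 from right. Merged: [2, 2, 4]
Compare 14 vs 15: take 14 from left. Merged: [2, 2, 4, 14]
Compare 19 vs 15: take 15 from right. Merged: [2, 2, 4, 14, 15]
Compare 19 vs 39: take 19 from left. Merged: [2, 2, 4, 14, 15, 19]
Compare 24 vs 39: take 24 from left. Merged: [2, 2, 4, 14, 15, 19, 24]
Compare 25 vs 39: take 25 from left. Merged: [2, 2, 4, 14, 15, 19, 24, 25]
Compare 29 vs 39: take 29 from left. Merged: [2, 2, 4, 14, 15, 19, 24, 25, 29]
Append remaining from right: [39, 39]. Merged: [2, 2, 4, 14, 15, 19, 24, 25, 29, 39, 39]

Final merged array: [2, 2, 4, 14, 15, 19, 24, 25, 29, 39, 39]
Total comparisons: 9

The merged array is [2, 2, 4, 14, 15, 19, 24, 25, 29, 39, 39], requiring 9 comparisons. The merge step runs in O(n) time where n is the total number of elements.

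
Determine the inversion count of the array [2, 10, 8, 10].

Finding inversions in [2, 10, 8, 10]:

(1, 2): arr[1]=10 > arr[2]=8

Total inversions: 1

The array has 1 inversion(s): (1,2). Each pair (i,j) satisfies i < j and arr[i] > arr[j].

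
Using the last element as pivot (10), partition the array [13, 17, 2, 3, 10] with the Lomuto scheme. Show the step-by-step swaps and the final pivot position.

Lomuto partition with pivot = 10:

Initial array: [13, 17, 2, 3, 10]

arr[0]=13 > 10: no swap
arr[1]=17 > 10: no swap
arr[2]=2 <= 10: swap with position 0, array becomes [2, 17, 13, 3, 10]
arr[3]=3 <= 10: swap with position 1, array becomes [2, 3, 13, 17, 10]

Place pivot at position 2: [2, 3, 10, 17, 13]
Pivot position: 2

After partitioning with pivot 10, the array becomes [2, 3, 10, 17, 13]. The pivot is placed at index 2. All elements to the left of the pivot are <= 10, and all elements to the right are > 10.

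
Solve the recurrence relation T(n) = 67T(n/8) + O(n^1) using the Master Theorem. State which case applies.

Master Theorem for T(n) = 67T(n/8) + O(n^1):

a = 67, b = 8, c = 1
log_b(a) = log_8(67) = 2.0220

Case 1: c = 1 < log_8(67) = 2.0220
T(n) = O(n^(log_8 67))

For T(n) = 67T(n/8) + O(n^1): log_8(67) = 2.0220. This is Case 1 of the Master Theorem (c < log_b(a), work dominated by leaves), giving O(n^(log_8 67)).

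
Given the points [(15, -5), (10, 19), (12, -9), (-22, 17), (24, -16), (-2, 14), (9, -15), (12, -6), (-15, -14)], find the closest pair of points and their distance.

Computing all pairwise distances among 9 points:

d((15, -5), (10, 19)) = 24.5153
d((15, -5), (12, -9)) = 5.0
d((15, -5), (-22, 17)) = 43.0465
d((15, -5), (24, -16)) = 14.2127
d((15, -5), (-2, 14)) = 25.4951
d((15, -5), (9, -15)) = 11.6619
d((15, -5), (12, -6)) = 3.1623
d((15, -5), (-15, -14)) = 31.3209
d((10, 19), (12, -9)) = 28.0713
d((10, 19), (-22, 17)) = 32.0624
d((10, 19), (24, -16)) = 37.6962
d((10, 19), (-2, 14)) = 13.0
d((10, 19), (9, -15)) = 34.0147
d((10, 19), (12, -6)) = 25.0799
d((10, 19), (-15, -14)) = 41.4005
d((12, -9), (-22, 17)) = 42.8019
d((12, -9), (24, -16)) = 13.8924
d((12, -9), (-2, 14)) = 26.9258
d((12, -9), (9, -15)) = 6.7082
d((12, -9), (12, -6)) = 3.0 <-- minimum
d((12, -9), (-15, -14)) = 27.4591
d((-22, 17), (24, -16)) = 56.6127
d((-22, 17), (-2, 14)) = 20.2237
d((-22, 17), (9, -15)) = 44.5533
d((-22, 17), (12, -6)) = 41.0488
d((-22, 17), (-15, -14)) = 31.7805
d((24, -16), (-2, 14)) = 39.6989
d((24, -16), (9, -15)) = 15.0333
d((24, -16), (12, -6)) = 15.6205
d((24, -16), (-15, -14)) = 39.0512
d((-2, 14), (9, -15)) = 31.0161
d((-2, 14), (12, -6)) = 24.4131
d((-2, 14), (-15, -14)) = 30.8707
d((9, -15), (12, -6)) = 9.4868
d((9, -15), (-15, -14)) = 24.0208
d((12, -6), (-15, -14)) = 28.1603

Closest pair: (12, -9) and (12, -6) with distance 3.0

The closest pair is (12, -9) and (12, -6) with Euclidean distance 3.0. For 9 points, brute-force pairwise comparison is shown above. For large n, the divide-and-conquer algorithm (sort by x, recurse on halves, check the dividing strip) achieves O(n log n).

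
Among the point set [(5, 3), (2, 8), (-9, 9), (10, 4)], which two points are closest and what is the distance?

Computing all pairwise distances among 4 points:

d((5, 3), (2, 8)) = 5.831
d((5, 3), (-9, 9)) = 15.2315
d((5, 3), (10, 4)) = 5.099 <-- minimum
d((2, 8), (-9, 9)) = 11.0454
d((2, 8), (10, 4)) = 8.9443
d((-9, 9), (10, 4)) = 19.6469

Closest pair: (5, 3) and (10, 4) with distance 5.099

The closest pair is (5, 3) and (10, 4) with Euclidean distance 5.099. For 4 points, brute-force pairwise comparison is shown above. For large n, the divide-and-conquer algorithm (sort by x, recurse on halves, check the dividing strip) achieves O(n log n).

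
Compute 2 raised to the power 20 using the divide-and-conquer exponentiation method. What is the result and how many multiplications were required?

Computing 2^20 by squaring (build up from 2^1; each line after the first costs one multiplication):

2^1 = 2
2^2 = (2^1)^2 = 2^2 = 4
2^4 = (2^2)^2 = 4^2 = 16
2^5 = 2 * 2^4 = 2 * 16 = 32
2^10 = (2^5)^2 = 32^2 = 1024
2^20 = (2^10)^2 = 1024^2 = 1048576

Result: 1048576
Multiplications needed: 5 (5 lines after 2^1)

2^20 = 1048576. Using exponentiation by squaring, this requires 5 multiplications. The key idea: if the exponent is even, square the half-power; if odd, multiply by the base once.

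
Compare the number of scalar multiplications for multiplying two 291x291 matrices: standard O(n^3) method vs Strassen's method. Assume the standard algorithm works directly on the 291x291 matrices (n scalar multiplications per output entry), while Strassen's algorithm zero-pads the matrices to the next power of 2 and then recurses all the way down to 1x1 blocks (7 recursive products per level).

Matrix multiplication for 291x291 matrices:

Strassen's algorithm requires power-of-2 dimensions. Pad 291x291 to 512x512 (next power of 2).

Standard algorithm: 291^3 = 24642171 multiplications
Strassen's algorithm: 7^(log2(512)) = 7^9 = 40353607 multiplications
Difference: 24642171 - 40353607 = -15711436 (Strassen uses MORE here due to padding overhead — for small or just-over-power-of-2 n, padding can outweigh the per-level savings)

Standard: 24642171 multiplications (291^3). Strassen: 40353607 multiplications (7^9, after padding to 512x512). Strassen reduces 8 recursive multiplications to 7 at each level.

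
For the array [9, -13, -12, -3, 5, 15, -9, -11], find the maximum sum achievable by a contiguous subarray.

Using Kadane's algorithm on [9, -13, -12, -3, 5, 15, -9, -11]:

Scanning through the array:
Position 1 (value -13): max_ending_here = -4, max_so_far = 9
Position 2 (value -12): max_ending_here = -12, max_so_far = 9
Position 3 (value -3): max_ending_here = -3, max_so_far = 9
Position 4 (value 5): max_ending_here = 5, max_so_far = 9
Position 5 (value 15): max_ending_here = 20, max_so_far = 20
Position 6 (value -9): max_ending_here = 11, max_so_far = 20
Position 7 (value -11): max_ending_here = 0, max_so_far = 20

Maximum subarray: [5, 15]
Maximum sum: 20

The maximum subarray is [5, 15] with sum 20. This subarray runs from index 4 to index 5.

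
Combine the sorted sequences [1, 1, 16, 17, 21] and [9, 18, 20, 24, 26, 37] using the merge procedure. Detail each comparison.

Merging process:

Compare 1 vs 9: take 1 from left. Merged: [1]
Compare 1 vs 9: take 1 from left. Merged: [1, 1]
Compare 16 vs 9: take 9 from right. Merged: [1, 1, 9]
Compare 16 vs 18: take 16 from left. Merged: [1, 1, 9, 16]
Compare 17 vs 18: take 17 from left. Merged: [1, 1, 9, 16, 17]
Compare 21 vs 18: take 18 from right. Merged: [1, 1, 9, 16, 17, 18]
Compare 21 vs 20: take 20 from right. Merged: [1, 1, 9, 16, 17, 18, 20]
Compare 21 vs 24: take 21 from left. Merged: [1, 1, 9, 16, 17, 18, 20, 21]
Append remaining from right: [24, 26, 37]. Merged: [1, 1, 9, 16, 17, 18, 20, 21, 24, 26, 37]

Final merged array: [1, 1, 9, 16, 17, 18, 20, 21, 24, 26, 37]
Total comparisons: 8

The merged array is [1, 1, 9, 16, 17, 18, 20, 21, 24, 26, 37], requiring 8 comparisons. The merge step runs in O(n) time where n is the total number of elements.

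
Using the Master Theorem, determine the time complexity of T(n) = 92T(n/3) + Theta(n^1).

Master Theorem for T(n) = 92T(n/3) + O(n^1):

a = 92, b = 3, c = 1
log_b(a) = log_3(92) = 4.1159

Case 1: c = 1 < log_3(92) = 4.1159
T(n) = O(n^(log_3 92))

For T(n) = 92T(n/3) + O(n^1): log_3(92) = 4.1159. This is Case 1 of the Master Theorem (c < log_b(a), work dominated by leaves), giving O(n^(log_3 92)).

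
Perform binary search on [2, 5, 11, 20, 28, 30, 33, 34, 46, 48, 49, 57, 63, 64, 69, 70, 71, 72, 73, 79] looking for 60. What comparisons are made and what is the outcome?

Binary search for 60 in [2, 5, 11, 20, 28, 30, 33, 34, 46, 48, 49, 57, 63, 64, 69, 70, 71, 72, 73, 79]:

lo=0, hi=19, mid=9, arr[mid]=48 -> 48 < 60, search right half
lo=10, hi=19, mid=14, arr[mid]=69 -> 69 > 60, search left half
lo=10, hi=13, mid=11, arr[mid]=57 -> 57 < 60, search right half
lo=12, hi=13, mid=12, arr[mid]=63 -> 63 > 60, search left half
lo=12 > hi=11, target 60 not found

Binary search determines that 60 is not in the array after 4 comparisons. The search space was exhausted without finding the target.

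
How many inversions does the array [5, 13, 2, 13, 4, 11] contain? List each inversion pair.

Finding inversions in [5, 13, 2, 13, 4, 11]:

(0, 2): arr[0]=5 > arr[2]=2
(0, 4): arr[0]=5 > arr[4]=4
(1, 2): arr[1]=13 > arr[2]=2
(1, 4): arr[1]=13 > arr[4]=4
(1, 5): arr[1]=13 > arr[5]=11
(3, 4): arr[3]=13 > arr[4]=4
(3, 5): arr[3]=13 > arr[5]=11

Total inversions: 7

The array has 7 inversion(s): (0,2), (0,4), (1,2), (1,4), (1,5), (3,4), (3,5). Each pair (i,j) satisfies i < j and arr[i] > arr[j].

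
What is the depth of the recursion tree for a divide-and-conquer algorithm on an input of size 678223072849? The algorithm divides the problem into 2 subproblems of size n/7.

For divide and conquer with division factor 7:

Problem sizes at each level:
Level 0: 678223072849
Level 1: 96889010407
Level 2: 13841287201
Level 3: 1977326743
Level 4: 282475249
Level 5: 40353607
Level 6: 5764801
Level 7: 823543
Level 8: 117649
Level 9: 16807
Level 10: 2401
Level 11: 343
Level 12: 49
Level 13: 7
Level 14: 1

The root is level 0 and the size-1 base case is level 14 (the tree spans levels 0 through 14, i.e. 15 levels counting the root), so the depth is the number of divisions: log_7(678223072849) = 14

The recursion tree depth is log_7(678223072849) = 14. At each level, the problem size is divided by 7, so it takes 14 divisions to reduce to a base case of size 1. The algorithm makes 2 recursive calls at each level.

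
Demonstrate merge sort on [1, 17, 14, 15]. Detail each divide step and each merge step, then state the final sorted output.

Merge sort trace:

Split: [1, 17, 14, 15] -> [1, 17] and [14, 15]
  Split: [1, 17] -> [1] and [17]
  Merge: [1] + [17] -> [1, 17]
  Split: [14, 15] -> [14] and [15]
  Merge: [14] + [15] -> [14, 15]
Merge: [1, 17] + [14, 15] -> [1, 14, 15, 17]

Final sorted array: [1, 14, 15, 17]

The merge sort proceeds by recursively splitting the array and merging sorted halves.
After all merges, the sorted array is [1, 14, 15, 17].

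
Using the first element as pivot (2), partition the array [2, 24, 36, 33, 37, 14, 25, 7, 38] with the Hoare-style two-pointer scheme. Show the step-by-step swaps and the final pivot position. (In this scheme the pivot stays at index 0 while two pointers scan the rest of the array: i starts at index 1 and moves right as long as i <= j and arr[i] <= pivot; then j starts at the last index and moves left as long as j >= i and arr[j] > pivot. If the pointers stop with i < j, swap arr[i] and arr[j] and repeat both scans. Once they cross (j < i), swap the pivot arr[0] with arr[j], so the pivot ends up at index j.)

Hoare-style two-pointer partition with pivot = 2:

Initial array: [2, 24, 36, 33, 37, 14, 25, 7, 38]

Pointers start at i = 1, j = 8.
i ends at 1, j ends at 0: the pointers have crossed (j < i), so scanning stops.

j = 0, so swapping arr[0] with arr[j] leaves the pivot at position 0: [2, 24, 36, 33, 37, 14, 25, 7, 38]
Pivot position: 0

After partitioning with pivot 2, the array becomes [2, 24, 36, 33, 37, 14, 25, 7, 38]. The pivot is placed at index 0. All elements to the left of the pivot are <= 2, and all elements to the right are > 2.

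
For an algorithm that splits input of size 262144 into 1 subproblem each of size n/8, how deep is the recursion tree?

For divide and conquer with division factor 8:

Problem sizes at each level:
Level 0: 262144
Level 1: 32768
Level 2: 4096
Level 3: 512
Level 4: 64
Level 5: 8
Level 6: 1

The root is level 0 and the size-1 base case is level 6 (the tree spans levels 0 through 6, i.e. 7 levels counting the root), so the depth is the number of divisions: log_8(262144) = 6

The recursion tree depth is log_8(262144) = 6. At each level, the problem size is divided by 8, so it takes 6 divisions to reduce to a base case of size 1. The algorithm makes 1 recursive call at each level.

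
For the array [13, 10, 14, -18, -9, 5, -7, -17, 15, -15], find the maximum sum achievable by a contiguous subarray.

Using Kadane's algorithm on [13, 10, 14, -18, -9, 5, -7, -17, 15, -15]:

Scanning through the array:
Position 1 (value 10): max_ending_here = 23, max_so_far = 23
Position 2 (value 14): max_ending_here = 37, max_so_far = 37
Position 3 (value -18): max_ending_here = 19, max_so_far = 37
Position 4 (value -9): max_ending_here = 10, max_so_far = 37
Position 5 (value 5): max_ending_here = 15, max_so_far = 37
Position 6 (value -7): max_ending_here = 8, max_so_far = 37
Position 7 (value -17): max_ending_here = -9, max_so_far = 37
Position 8 (value 15): max_ending_here = 15, max_so_far = 37
Position 9 (value -15): max_ending_here = 0, max_so_far = 37

Maximum subarray: [13, 10, 14]
Maximum sum: 37

The maximum subarray is [13, 10, 14] with sum 37. This subarray runs from index 0 to index 2.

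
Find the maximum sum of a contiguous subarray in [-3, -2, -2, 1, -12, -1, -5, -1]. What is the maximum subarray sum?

Using Kadane's algorithm on [-3, -2, -2, 1, -12, -1, -5, -1]:

Scanning through the array:
Position 1 (value -2): max_ending_here = -2, max_so_far = -2
Position 2 (value -2): max_ending_here = -2, max_so_far = -2
Position 3 (value 1): max_ending_here = 1, max_so_far = 1
Position 4 (value -12): max_ending_here = -11, max_so_far = 1
Position 5 (value -1): max_ending_here = -1, max_so_far = 1
Position 6 (value -5): max_ending_here = -5, max_so_far = 1
Position 7 (value -1): max_ending_here = -1, max_so_far = 1

Maximum subarray: [1]
Maximum sum: 1

The maximum subarray is [1] with sum 1. This subarray runs from index 3 to index 3.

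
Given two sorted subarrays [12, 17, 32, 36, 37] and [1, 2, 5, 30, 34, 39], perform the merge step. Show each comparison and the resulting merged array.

Merging process:

Compare 12 vs 1: take 1 from right. Merged: [1]
Compare 12 vs 2: take 2 from right. Merged: [1, 2]
Compare 12 vs 5: take 5 from right. Merged: [1, 2, 5]
Compare 12 vs 30: take 12 from left. Merged: [1, 2, 5, 12]
Compare 17 vs 30: take 17 from left. Merged: [1, 2, 5, 12, 17]
Compare 32 vs 30: take 30 from right. Merged: [1, 2, 5, 12, 17, 30]
Compare 32 vs 34: take 32 from left. Merged: [1, 2, 5, 12, 17, 30, 32]
Compare 36 vs 34: take 34 from right. Merged: [1, 2, 5, 12, 17, 30, 32, 34]
Compare 36 vs 39: take 36 from left. Merged: [1, 2, 5, 12, 17, 30, 32, 34, 36]
Compare 37 vs 39: take 37 from left. Merged: [1, 2, 5, 12, 17, 30, 32, 34, 36, 37]
Append remaining from right: [39]. Merged: [1, 2, 5, 12, 17, 30, 32, 34, 36, 37, 39]

Final merged array: [1, 2, 5, 12, 17, 30, 32, 34, 36, 37, 39]
Total comparisons: 10

The merged array is [1, 2, 5, 12, 17, 30, 32, 34, 36, 37, 39], requiring 10 comparisons. The merge step runs in O(n) time where n is the total number of elements.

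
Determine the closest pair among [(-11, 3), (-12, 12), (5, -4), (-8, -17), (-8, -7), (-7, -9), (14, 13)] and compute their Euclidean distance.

Computing all pairwise distances among 7 points:

d((-11, 3), (-12, 12)) = 9.0554
d((-11, 3), (5, -4)) = 17.4642
d((-11, 3), (-8, -17)) = 20.2237
d((-11, 3), (-8, -7)) = 10.4403
d((-11, 3), (-7, -9)) = 12.6491
d((-11, 3), (14, 13)) = 26.9258
d((-12, 12), (5, -4)) = 23.3452
d((-12, 12), (-8, -17)) = 29.2746
d((-12, 12), (-8, -7)) = 19.4165
d((-12, 12), (-7, -9)) = 21.587
d((-12, 12), (14, 13)) = 26.0192
d((5, -4), (-8, -17)) = 18.3848
d((5, -4), (-8, -7)) = 13.3417
d((5, -4), (-7, -9)) = 13.0
d((5, -4), (14, 13)) = 19.2354
d((-8, -17), (-8, -7)) = 10.0
d((-8, -17), (-7, -9)) = 8.0623
d((-8, -17), (14, 13)) = 37.2022
d((-8, -7), (-7, -9)) = 2.2361 <-- minimum
d((-8, -7), (14, 13)) = 29.7321
d((-7, -9), (14, 13)) = 30.4138

Closest pair: (-8, -7) and (-7, -9) with distance 2.2361

The closest pair is (-8, -7) and (-7, -9) with Euclidean distance 2.2361. For 7 points, brute-force pairwise comparison is shown above. For large n, the divide-and-conquer algorithm (sort by x, recurse on halves, check the dividing strip) achieves O(n log n).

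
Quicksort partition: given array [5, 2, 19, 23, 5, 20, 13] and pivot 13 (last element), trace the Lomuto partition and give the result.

Lomuto partition with pivot = 13:

Initial array: [5, 2, 19, 23, 5, 20, 13]

arr[0]=5 <= 13: swap with position 0, array becomes [5, 2, 19, 23, 5, 20, 13]
arr[1]=2 <= 13: swap with position 1, array becomes [5, 2, 19, 23, 5, 20, 13]
arr[2]=19 > 13: no swap
arr[3]=23 > 13: no swap
arr[4]=5 <= 13: swap with position 2, array becomes [5, 2, 5, 23, 19, 20, 13]
arr[5]=20 > 13: no swap

Place pivot at position 3: [5, 2, 5, 13, 19, 20, 23]
Pivot position: 3

After partitioning with pivot 13, the array becomes [5, 2, 5, 13, 19, 20, 23]. The pivot is placed at index 3. All elements to the left of the pivot are <= 13, and all elements to the right are > 13.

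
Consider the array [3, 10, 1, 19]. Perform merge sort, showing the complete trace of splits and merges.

Merge sort trace:

Split: [3, 10, 1, 19] -> [3, 10] and [1, 19]
  Split: [3, 10] -> [3] and [10]
  Merge: [3] + [10] -> [3, 10]
  Split: [1, 19] -> [1] and [19]
  Merge: [1] + [19] -> [1, 19]
Merge: [3, 10] + [1, 19] -> [1, 3, 10, 19]

Final sorted array: [1, 3, 10, 19]

The merge sort proceeds by recursively splitting the array and merging sorted halves.
After all merges, the sorted array is [1, 3, 10, 19].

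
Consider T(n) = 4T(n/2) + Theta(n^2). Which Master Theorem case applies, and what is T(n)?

Master Theorem for T(n) = 4T(n/2) + O(n^2):

a = 4, b = 2, c = 2
log_b(a) = log_2(4) = 2.0000

Case 2: c = 2 = log_2(4) = 2.0000
T(n) = O(n^2 log n) = O(n^2 log n)

For T(n) = 4T(n/2) + O(n^2): log_2(4) = 2.0000. This is Case 2 of the Master Theorem (c = log_b(a), equal work at all levels), giving O(n^2 log n).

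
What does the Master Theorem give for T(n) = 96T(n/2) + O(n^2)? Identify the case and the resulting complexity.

Master Theorem for T(n) = 96T(n/2) + O(n^2):

a = 96, b = 2, c = 2
log_b(a) = log_2(96) = 6.5850

Case 1: c = 2 < log_2(96) = 6.5850
T(n) = O(n^(log_2 96))

For T(n) = 96T(n/2) + O(n^2): log_2(96) = 6.5850. This is Case 1 of the Master Theorem (c < log_b(a), work dominated by leaves), giving O(n^(log_2 96)).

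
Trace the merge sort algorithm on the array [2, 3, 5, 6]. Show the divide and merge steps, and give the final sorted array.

Merge sort trace:

Split: [2, 3, 5, 6] -> [2, 3] and [5, 6]
  Split: [2, 3] -> [2] and [3]
  Merge: [2] + [3] -> [2, 3]
  Split: [5, 6] -> [5] and [6]
  Merge: [5] + [6] -> [5, 6]
Merge: [2, 3] + [5, 6] -> [2, 3, 5, 6]

Final sorted array: [2, 3, 5, 6]

The merge sort proceeds by recursively splitting the array and merging sorted halves.
After all merges, the sorted array is [2, 3, 5, 6].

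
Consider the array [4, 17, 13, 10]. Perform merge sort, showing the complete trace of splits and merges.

Merge sort trace:

Split: [4, 17, 13, 10] -> [4, 17] and [13, 10]
  Split: [4, 17] -> [4] and [17]
  Merge: [4] + [17] -> [4, 17]
  Split: [13, 10] -> [13] and [10]
  Merge: [13] + [10] -> [10, 13]
Merge: [4, 17] + [10, 13] -> [4, 10, 13, 17]

Final sorted array: [4, 10, 13, 17]

The merge sort proceeds by recursively splitting the array and merging sorted halves.
After all merges, the sorted array is [4, 10, 13, 17].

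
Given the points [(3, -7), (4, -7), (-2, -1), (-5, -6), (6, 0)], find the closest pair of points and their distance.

Computing all pairwise distances among 5 points:

d((3, -7), (4, -7)) = 1.0 <-- minimum
d((3, -7), (-2, -1)) = 7.8102
d((3, -7), (-5, -6)) = 8.0623
d((3, -7), (6, 0)) = 7.6158
d((4, -7), (-2, -1)) = 8.4853
d((4, -7), (-5, -6)) = 9.0554
d((4, -7), (6, 0)) = 7.2801
d((-2, -1), (-5, -6)) = 5.831
d((-2, -1), (6, 0)) = 8.0623
d((-5, -6), (6, 0)) = 12.53

Closest pair: (3, -7) and (4, -7) with distance 1.0

The closest pair is (3, -7) and (4, -7) with Euclidean distance 1.0. For 5 points, brute-force pairwise comparison is shown above. For large n, the divide-and-conquer algorithm (sort by x, recurse on halves, check the dividing strip) achieves O(n log n).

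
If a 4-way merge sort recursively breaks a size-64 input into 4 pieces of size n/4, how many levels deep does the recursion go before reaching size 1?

For divide and conquer with division factor 4:

Problem sizes at each level:
Level 0: 64
Level 1: 16
Level 2: 4
Level 3: 1

The root is level 0 and the size-1 base case is level 3 (the tree spans levels 0 through 3, i.e. 4 levels counting the root), so the depth is the number of divisions: log_4(64) = 3

The recursion tree depth is log_4(64) = 3. At each level, the problem size is divided by 4, so it takes 3 divisions to reduce to a base case of size 1. The algorithm makes 4 recursive calls at each level.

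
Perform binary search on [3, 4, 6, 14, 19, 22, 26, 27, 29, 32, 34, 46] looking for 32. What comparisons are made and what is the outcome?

Binary search for 32 in [3, 4, 6, 14, 19, 22, 26, 27, 29, 32, 34, 46]:

lo=0, hi=11, mid=5, arr[mid]=22 -> 22 < 32, search right half
lo=6, hi=11, mid=8, arr[mid]=29 -> 29 < 32, search right half
lo=9, hi=11, mid=10, arr[mid]=34 -> 34 > 32, search left half
lo=9, hi=9, mid=9, arr[mid]=32 -> Found target at index 9!

Binary search finds 32 at index 9 after 4 comparisons. The search repeatedly halves the search space by comparing with the middle element.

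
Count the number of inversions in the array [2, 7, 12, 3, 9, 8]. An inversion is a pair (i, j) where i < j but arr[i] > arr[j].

Finding inversions in [2, 7, 12, 3, 9, 8]:

(1, 3): arr[1]=7 > arr[3]=3
(2, 3): arr[2]=12 > arr[3]=3
(2, 4): arr[2]=12 > arr[4]=9
(2, 5): arr[2]=12 > arr[5]=8
(4, 5): arr[4]=9 > arr[5]=8

Total inversions: 5

The array has 5 inversion(s): (1,3), (2,3), (2,4), (2,5), (4,5). Each pair (i,j) satisfies i < j and arr[i] > arr[j].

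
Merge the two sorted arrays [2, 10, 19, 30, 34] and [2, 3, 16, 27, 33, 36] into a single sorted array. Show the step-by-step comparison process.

Merging process:

Compare 2 vs 2: take 2 from left. Merged: [2]
Compare 10 vs 2: take 2 from right. Merged: [2, 2]
Compare 10 vs 3: take 3 from right. Merged: [2, 2, 3]
Compare 10 vs 16: take 10 from left. Merged: [2, 2, 3, 10]
Compare 19 vs 16: take 16 from right. Merged: [2, 2, 3, 10, 16]
Compare 19 vs 27: take 19 from left. Merged: [2, 2, 3, 10, 16, 19]
Compare 30 vs 27: take 27 from right. Merged: [2, 2, 3, 10, 16, 19, 27]
Compare 30 vs 33: take 30 from left. Merged: [2, 2, 3, 10, 16, 19, 27, 30]
Compare 34 vs 33: take 33 from right. Merged: [2, 2, 3, 10, 16, 19, 27, 30, 33]
Compare 34 vs 36: take 34 from left. Merged: [2, 2, 3, 10, 16, 19, 27, 30, 33, 34]
Append remaining from right: [36]. Merged: [2, 2, 3, 10, 16, 19, 27, 30, 33, 34, 36]

Final merged array: [2, 2, 3, 10, 16, 19, 27, 30, 33, 34, 36]
Total comparisons: 10

The merged array is [2, 2, 3, 10, 16, 19, 27, 30, 33, 34, 36], requiring 10 comparisons. The merge step runs in O(n) time where n is the total number of elements.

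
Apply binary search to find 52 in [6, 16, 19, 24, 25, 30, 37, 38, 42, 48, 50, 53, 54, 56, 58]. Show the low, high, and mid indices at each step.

Binary search for 52 in [6, 16, 19, 24, 25, 30, 37, 38, 42, 48, 50, 53, 54, 56, 58]:

lo=0, hi=14, mid=7, arr[mid]=38 -> 38 < 52, search right half
lo=8, hi=14, mid=11, arr[mid]=53 -> 53 > 52, search left half
lo=8, hi=10, mid=9, arr[mid]=48 -> 48 < 52, search right half
lo=10, hi=10, mid=10, arr[mid]=50 -> 50 < 52, search right half
lo=11 > hi=10, target 52 not found

Binary search determines that 52 is not in the array after 4 comparisons. The search space was exhausted without finding the target.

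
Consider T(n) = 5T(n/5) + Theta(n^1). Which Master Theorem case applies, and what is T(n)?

Master Theorem for T(n) = 5T(n/5) + O(n^1):

a = 5, b = 5, c = 1
log_b(a) = log_5(5) = 1.0000

Case 2: c = 1 = log_5(5) = 1.0000
T(n) = O(n^1 log n) = O(n log n)

For T(n) = 5T(n/5) + O(n^1): log_5(5) = 1.0000. This is Case 2 of the Master Theorem (c = log_b(a), equal work at all levels), giving O(n log n).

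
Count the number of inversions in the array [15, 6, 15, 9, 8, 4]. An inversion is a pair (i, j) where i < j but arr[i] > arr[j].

Finding inversions in [15, 6, 15, 9, 8, 4]:

(0, 1): arr[0]=15 > arr[1]=6
(0, 3): arr[0]=15 > arr[3]=9
(0, 4): arr[0]=15 > arr[4]=8
(0, 5): arr[0]=15 > arr[5]=4
(1, 5): arr[1]=6 > arr[5]=4
(2, 3): arr[2]=15 > arr[3]=9
(2, 4): arr[2]=15 > arr[4]=8
(2, 5): arr[2]=15 > arr[5]=4
(3, 4): arr[3]=9 > arr[4]=8
(3, 5): arr[3]=9 > arr[5]=4
(4, 5): arr[4]=8 > arr[5]=4

Total inversions: 11

The array has 11 inversion(s): (0,1), (0,3), (0,4), (0,5), (1,5), (2,3), (2,4), (2,5), (3,4), (3,5), (4,5). Each pair (i,j) satisfies i < j and arr[i] > arr[j].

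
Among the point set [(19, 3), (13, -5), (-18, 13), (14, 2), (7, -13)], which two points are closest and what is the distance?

Computing all pairwise distances among 5 points:

d((19, 3), (13, -5)) = 10.0
d((19, 3), (-18, 13)) = 38.3275
d((19, 3), (14, 2)) = 5.099 <-- minimum
d((19, 3), (7, -13)) = 20.0
d((13, -5), (-18, 13)) = 35.8469
d((13, -5), (14, 2)) = 7.0711
d((13, -5), (7, -13)) = 10.0
d((-18, 13), (14, 2)) = 33.8378
d((-18, 13), (7, -13)) = 36.0694
d((14, 2), (7, -13)) = 16.5529

Closest pair: (19, 3) and (14, 2) with distance 5.099

The closest pair is (19, 3) and (14, 2) with Euclidean distance 5.099. For 5 points, brute-force pairwise comparison is shown above. For large n, the divide-and-conquer algorithm (sort by x, recurse on halves, check the dividing strip) achieves O(n log n).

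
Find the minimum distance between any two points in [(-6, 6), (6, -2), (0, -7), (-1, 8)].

Computing all pairwise distances among 4 points:

d((-6, 6), (6, -2)) = 14.4222
d((-6, 6), (0, -7)) = 14.3178
d((-6, 6), (-1, 8)) = 5.3852 <-- minimum
d((6, -2), (0, -7)) = 7.8102
d((6, -2), (-1, 8)) = 12.2066
d((0, -7), (-1, 8)) = 15.0333

Closest pair: (-6, 6) and (-1, 8) with distance 5.3852

The closest pair is (-6, 6) and (-1, 8) with Euclidean distance 5.3852. For 4 points, brute-force pairwise comparison is shown above. For large n, the divide-and-conquer algorithm (sort by x, recurse on halves, check the dividing strip) achieves O(n log n).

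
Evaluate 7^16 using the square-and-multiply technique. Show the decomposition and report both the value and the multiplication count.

Computing 7^16 by squaring (build up from 7^1; each line after the first costs one multiplication):

7^1 = 7
7^2 = (7^1)^2 = 7^2 = 49
7^4 = (7^2)^2 = 49^2 = 2401
7^8 = (7^4)^2 = 2401^2 = 5764801
7^16 = (7^8)^2 = 5764801^2 = 33232930569601

Result: 33232930569601
Multiplications needed: 4 (4 lines after 7^1)

7^16 = 33232930569601. Using exponentiation by squaring, this requires 4 multiplications. The key idea: if the exponent is even, square the half-power; if odd, multiply by the base once.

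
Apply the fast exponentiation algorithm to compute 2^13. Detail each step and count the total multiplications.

Computing 2^13 by squaring (build up from 2^1; each line after the first costs one multiplication):

2^1 = 2
2^2 = (2^1)^2 = 2^2 = 4
2^3 = 2 * 2^2 = 2 * 4 = 8
2^6 = (2^3)^2 = 8^2 = 64
2^12 = (2^6)^2 = 64^2 = 4096
2^13 = 2 * 2^12 = 2 * 4096 = 8192

Result: 8192
Multiplications needed: 5 (5 lines after 2^1)

2^13 = 8192. Using exponentiation by squaring, this requires 5 multiplications. The key idea: if the exponent is even, square the half-power; if odd, multiply by the base once.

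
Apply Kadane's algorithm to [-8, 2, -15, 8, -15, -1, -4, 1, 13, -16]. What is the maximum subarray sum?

Using Kadane's algorithm on [-8, 2, -15, 8, -15, -1, -4, 1, 13, -16]:

Scanning through the array:
Position 1 (value 2): max_ending_here = 2, max_so_far = 2
Position 2 (value -15): max_ending_here = -13, max_so_far = 2
Position 3 (value 8): max_ending_here = 8, max_so_far = 8
Position 4 (value -15): max_ending_here = -7, max_so_far = 8
Position 5 (value -1): max_ending_here = -1, max_so_far = 8
Position 6 (value -4): max_ending_here = -4, max_so_far = 8
Position 7 (value 1): max_ending_here = 1, max_so_far = 8
Position 8 (value 13): max_ending_here = 14, max_so_far = 14
Position 9 (value -16): max_ending_here = -2, max_so_far = 14

Maximum subarray: [1, 13]
Maximum sum: 14

The maximum subarray is [1, 13] with sum 14. This subarray runs from index 7 to index 8.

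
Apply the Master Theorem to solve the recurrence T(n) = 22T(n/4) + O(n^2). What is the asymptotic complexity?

Master Theorem for T(n) = 22T(n/4) + O(n^2):

a = 22, b = 4, c = 2
log_b(a) = log_4(22) = 2.2297

Case 1: c = 2 < log_4(22) = 2.2297
T(n) = O(n^(log_4 22))

For T(n) = 22T(n/4) + O(n^2): log_4(22) = 2.2297. This is Case 1 of the Master Theorem (c < log_b(a), work dominated by leaves), giving O(n^(log_4 22)).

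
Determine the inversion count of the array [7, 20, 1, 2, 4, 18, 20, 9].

Finding inversions in [7, 20, 1, 2, 4, 18, 20, 9]:

(0, 2): arr[0]=7 > arr[2]=1
(0, 3): arr[0]=7 > arr[3]=2
(0, 4): arr[0]=7 > arr[4]=4
(1, 2): arr[1]=20 > arr[2]=1
(1, 3): arr[1]=20 > arr[3]=2
(1, 4): arr[1]=20 > arr[4]=4
(1, 5): arr[1]=20 > arr[5]=18
(1, 7): arr[1]=20 > arr[7]=9
(5, 7): arr[5]=18 > arr[7]=9
(6, 7): arr[6]=20 > arr[7]=9

Total inversions: 10

The array has 10 inversion(s): (0,2), (0,3), (0,4), (1,2), (1,3), (1,4), (1,5), (1,7), (5,7), (6,7). Each pair (i,j) satisfies i < j and arr[i] > arr[j].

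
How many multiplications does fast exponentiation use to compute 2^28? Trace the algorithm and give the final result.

Computing 2^28 by squaring (build up from 2^1; each line after the first costs one multiplication):

2^1 = 2
2^2 = (2^1)^2 = 2^2 = 4
2^3 = 2 * 2^2 = 2 * 4 = 8
2^6 = (2^3)^2 = 8^2 = 64
2^7 = 2 * 2^6 = 2 * 64 = 128
2^14 = (2^7)^2 = 128^2 = 16384
2^28 = (2^14)^2 = 16384^2 = 268435456

Result: 268435456
Multiplications needed: 6 (6 lines after 2^1)

2^28 = 268435456. Using exponentiation by squaring, this requires 6 multiplications. The key idea: if the exponent is even, square the half-power; if odd, multiply by the base once.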